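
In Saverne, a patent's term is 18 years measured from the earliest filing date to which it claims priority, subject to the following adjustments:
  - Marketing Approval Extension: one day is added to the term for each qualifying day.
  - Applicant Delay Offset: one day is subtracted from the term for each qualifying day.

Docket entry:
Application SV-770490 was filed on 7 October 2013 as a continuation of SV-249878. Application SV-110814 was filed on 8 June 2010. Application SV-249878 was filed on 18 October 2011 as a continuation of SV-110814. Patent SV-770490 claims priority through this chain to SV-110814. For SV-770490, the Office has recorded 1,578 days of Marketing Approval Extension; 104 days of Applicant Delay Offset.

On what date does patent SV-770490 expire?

June 21, 2032

Earliest priority filing: 8 June 2010.
Base term: 8 June 2010 + 18 years → 8 June 2028.
Marketing Approval Extension: +1578 days → 3 October 2032.
Applicant Delay Offset: −104 days → 21 June 2032.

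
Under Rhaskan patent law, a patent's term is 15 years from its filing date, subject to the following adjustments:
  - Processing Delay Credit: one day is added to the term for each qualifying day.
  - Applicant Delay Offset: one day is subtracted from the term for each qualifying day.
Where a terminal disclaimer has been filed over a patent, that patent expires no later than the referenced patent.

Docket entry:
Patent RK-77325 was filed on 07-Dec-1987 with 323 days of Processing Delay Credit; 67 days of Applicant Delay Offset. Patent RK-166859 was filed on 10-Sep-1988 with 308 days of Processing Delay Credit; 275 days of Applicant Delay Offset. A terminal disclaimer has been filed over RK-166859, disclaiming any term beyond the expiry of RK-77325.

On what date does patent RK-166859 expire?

Natural term of RK-166859:
  Base: filing + 15 years → 10 September 2003.
  Processing Delay Credit: +308 days → 14 July 2004.
  Applicant Delay Offset: −275 days → 13 October 2003.
Expiry of referenced patent RK-77325:
  Base: filing + 15 years → 7 December 2002.
  Processing Delay Credit: +323 days → 26 October 2003.
  Applicant Delay Offset: −67 days → 20 August 2003.
Terminal disclaimer: RK-166859 expires on the earlier of 13 October 2003 and 20 August 2003.

2003-08-20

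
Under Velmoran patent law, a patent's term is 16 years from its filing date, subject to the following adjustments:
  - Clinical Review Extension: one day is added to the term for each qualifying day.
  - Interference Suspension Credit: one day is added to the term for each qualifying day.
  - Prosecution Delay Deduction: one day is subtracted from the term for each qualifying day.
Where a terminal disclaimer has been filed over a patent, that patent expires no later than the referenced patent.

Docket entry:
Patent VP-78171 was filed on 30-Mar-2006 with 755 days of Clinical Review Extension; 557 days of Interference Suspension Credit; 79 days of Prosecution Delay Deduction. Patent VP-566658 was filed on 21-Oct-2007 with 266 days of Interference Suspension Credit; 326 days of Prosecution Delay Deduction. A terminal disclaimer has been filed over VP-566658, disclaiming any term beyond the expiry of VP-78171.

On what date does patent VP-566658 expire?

2023-08-22

Natural term of VP-566658:
  Base: filing + 16 years → 21 October 2023.
  Interference Suspension Credit: +266 days → 13 July 2024.
  Prosecution Delay Deduction: −326 days → 22 August 2023.
Expiry of referenced patent VP-78171:
  Base: filing + 16 years → 30 March 2022.
  Clinical Review Extension: +755 days → 23 April 2024.
  Interference Suspension Credit: +557 days → 1 November 2025.
  Prosecution Delay Deduction: −79 days → 14 August 2025.
Terminal disclaimer: VP-566658 expires on the earlier of 22 August 2023 and 14 August 2025.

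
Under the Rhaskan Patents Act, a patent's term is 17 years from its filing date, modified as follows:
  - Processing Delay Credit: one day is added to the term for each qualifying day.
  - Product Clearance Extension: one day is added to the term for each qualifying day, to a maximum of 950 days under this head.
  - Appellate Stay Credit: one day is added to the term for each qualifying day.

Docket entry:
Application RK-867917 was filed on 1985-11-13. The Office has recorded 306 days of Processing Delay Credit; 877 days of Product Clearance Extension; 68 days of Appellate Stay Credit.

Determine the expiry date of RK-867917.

April 17, 2006

Base term: filing date + 17 years → 13 November 2002.
Processing Delay Credit: +306 days → 15 September 2003.
Product Clearance Extension: 877 days (within the 950-day cap) → +877 days → 8 February 2006.
Appellate Stay Credit: +68 days → 17 April 2006.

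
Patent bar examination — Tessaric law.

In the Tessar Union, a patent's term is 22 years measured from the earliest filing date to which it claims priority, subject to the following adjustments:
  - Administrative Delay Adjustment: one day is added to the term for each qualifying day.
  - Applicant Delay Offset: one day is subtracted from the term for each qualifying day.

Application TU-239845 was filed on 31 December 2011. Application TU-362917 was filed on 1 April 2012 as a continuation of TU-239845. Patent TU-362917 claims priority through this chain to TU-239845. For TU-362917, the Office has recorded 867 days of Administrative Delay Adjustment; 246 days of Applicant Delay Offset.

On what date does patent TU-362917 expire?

Earliest priority filing: 31 December 2011.
Base term: 31 December 2011 + 22 years → 31 December 2033.
Administrative Delay Adjustment: +867 days → 16 May 2036.
Applicant Delay Offset: −246 days → 13 September 2035.

September 13, 2035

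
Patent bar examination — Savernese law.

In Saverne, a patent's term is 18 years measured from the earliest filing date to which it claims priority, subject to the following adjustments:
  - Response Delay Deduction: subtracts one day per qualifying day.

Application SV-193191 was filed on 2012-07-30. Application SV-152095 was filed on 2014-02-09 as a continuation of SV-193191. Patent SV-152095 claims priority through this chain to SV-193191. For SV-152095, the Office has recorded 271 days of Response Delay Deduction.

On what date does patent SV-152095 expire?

Earliest priority filing: 30 July 2012.
Base term: 30 July 2012 + 18 years → 30 July 2030.
Response Delay Deduction: −271 days → 1 November 2029.

2029-11-01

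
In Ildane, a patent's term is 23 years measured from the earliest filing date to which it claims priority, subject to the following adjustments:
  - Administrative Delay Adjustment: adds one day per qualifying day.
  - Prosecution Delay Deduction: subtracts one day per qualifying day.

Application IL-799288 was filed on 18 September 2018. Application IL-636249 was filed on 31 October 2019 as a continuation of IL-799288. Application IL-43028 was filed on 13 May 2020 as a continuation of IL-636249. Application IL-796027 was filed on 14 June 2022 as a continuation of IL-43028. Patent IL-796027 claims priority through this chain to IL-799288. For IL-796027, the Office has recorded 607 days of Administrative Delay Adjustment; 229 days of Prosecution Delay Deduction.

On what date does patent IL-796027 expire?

2042-10-01

Earliest priority filing: 18 September 2018.
Base term: 18 September 2018 + 23 years → 18 September 2041.
Administrative Delay Adjustment: +607 days → 18 May 2043.
Prosecution Delay Deduction: −229 days → 1 October 2042.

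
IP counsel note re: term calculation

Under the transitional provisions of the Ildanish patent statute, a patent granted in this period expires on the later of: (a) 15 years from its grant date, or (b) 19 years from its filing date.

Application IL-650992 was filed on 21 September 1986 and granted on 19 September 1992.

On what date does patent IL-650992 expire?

September 19, 2007

(a) grant + 15 years → 19 September 2007.
(b) filing + 19 years → 21 September 2005.
Later of the two: 19 September 2007.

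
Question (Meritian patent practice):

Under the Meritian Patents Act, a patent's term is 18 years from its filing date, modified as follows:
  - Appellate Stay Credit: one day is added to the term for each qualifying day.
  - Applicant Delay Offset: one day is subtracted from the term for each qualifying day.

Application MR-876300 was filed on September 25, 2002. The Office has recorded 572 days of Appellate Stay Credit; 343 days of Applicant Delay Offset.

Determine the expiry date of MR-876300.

Base term: filing date + 18 years → 25 September 2020.
Appellate Stay Credit: +572 days → 20 April 2022.
Applicant Delay Offset: −343 days → 12 May 2021.

May 12, 2021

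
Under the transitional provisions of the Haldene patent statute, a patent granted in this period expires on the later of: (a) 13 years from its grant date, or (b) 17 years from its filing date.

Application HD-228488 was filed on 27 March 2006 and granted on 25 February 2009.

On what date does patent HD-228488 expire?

(a) grant + 13 years → 25 February 2022.
(b) filing + 17 years → 27 March 2023.
Later of the two: 27 March 2023.

March 27, 2023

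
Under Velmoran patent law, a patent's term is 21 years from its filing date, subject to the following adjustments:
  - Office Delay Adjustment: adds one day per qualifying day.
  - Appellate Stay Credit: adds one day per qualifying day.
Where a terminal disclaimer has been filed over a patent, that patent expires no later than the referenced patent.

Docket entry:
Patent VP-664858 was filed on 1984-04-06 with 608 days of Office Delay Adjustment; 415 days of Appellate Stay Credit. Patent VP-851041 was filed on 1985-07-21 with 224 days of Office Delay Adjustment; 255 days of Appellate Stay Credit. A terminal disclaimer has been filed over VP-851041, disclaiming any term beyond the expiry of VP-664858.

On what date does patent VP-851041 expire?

Natural term of VP-851041:
  Base: filing + 21 years → 21 July 2006.
  Office Delay Adjustment: +224 days → 2 March 2007.
  Appellate Stay Credit: +255 days → 12 November 2007.
Expiry of referenced patent VP-664858:
  Base: filing + 21 years → 6 April 2005.
  Office Delay Adjustment: +608 days → 5 December 2006.
  Appellate Stay Credit: +415 days → 24 January 2008.
Terminal disclaimer: VP-851041 expires on the earlier of 12 November 2007 and 24 January 2008.

November 12, 2007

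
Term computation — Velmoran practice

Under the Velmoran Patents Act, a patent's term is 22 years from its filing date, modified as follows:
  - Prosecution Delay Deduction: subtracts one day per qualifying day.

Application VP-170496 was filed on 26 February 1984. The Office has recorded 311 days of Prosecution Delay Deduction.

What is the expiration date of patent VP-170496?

Base term: filing date + 22 years → 26 February 2006.
Prosecution Delay Deduction: −311 days → 21 April 2005.

April 21, 2005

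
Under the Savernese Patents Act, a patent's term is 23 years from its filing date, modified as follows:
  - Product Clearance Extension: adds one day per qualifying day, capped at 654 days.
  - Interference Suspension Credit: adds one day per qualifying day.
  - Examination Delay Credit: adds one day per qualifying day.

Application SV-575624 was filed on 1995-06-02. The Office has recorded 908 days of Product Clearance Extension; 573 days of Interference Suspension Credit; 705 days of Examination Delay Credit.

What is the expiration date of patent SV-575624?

September 16, 2023

Base term: filing date + 23 years → 2 June 2018.
Product Clearance Extension: 908 days claimed exceeds the 654-day cap, so +654 days → 17 March 2020.
Interference Suspension Credit: +573 days → 11 October 2021.
Examination Delay Credit: +705 days → 16 September 2023.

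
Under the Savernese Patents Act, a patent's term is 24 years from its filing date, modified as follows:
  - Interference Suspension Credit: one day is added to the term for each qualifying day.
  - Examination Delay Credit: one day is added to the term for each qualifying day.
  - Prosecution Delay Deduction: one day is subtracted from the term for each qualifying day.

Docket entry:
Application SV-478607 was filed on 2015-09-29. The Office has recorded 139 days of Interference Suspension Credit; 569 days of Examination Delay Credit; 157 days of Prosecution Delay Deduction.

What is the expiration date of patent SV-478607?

Base term: filing date + 24 years → 29 September 2039.
Interference Suspension Credit: +139 days → 15 February 2040.
Examination Delay Credit: +569 days → 6 September 2041.
Prosecution Delay Deduction: −157 days → 2 April 2041.

April 2, 2041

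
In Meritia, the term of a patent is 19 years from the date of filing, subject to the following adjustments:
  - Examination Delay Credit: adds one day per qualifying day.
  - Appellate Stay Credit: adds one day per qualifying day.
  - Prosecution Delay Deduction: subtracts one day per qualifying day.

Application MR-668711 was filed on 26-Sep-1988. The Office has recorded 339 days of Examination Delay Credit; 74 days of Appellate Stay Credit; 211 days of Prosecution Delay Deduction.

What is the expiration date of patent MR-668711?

April 15, 2008

Base term: filing date + 19 years → 26 September 2007.
Examination Delay Credit: +339 days → 30 August 2008.
Appellate Stay Credit: +74 days → 12 November 2008.
Prosecution Delay Deduction: −211 days → 15 April 2008.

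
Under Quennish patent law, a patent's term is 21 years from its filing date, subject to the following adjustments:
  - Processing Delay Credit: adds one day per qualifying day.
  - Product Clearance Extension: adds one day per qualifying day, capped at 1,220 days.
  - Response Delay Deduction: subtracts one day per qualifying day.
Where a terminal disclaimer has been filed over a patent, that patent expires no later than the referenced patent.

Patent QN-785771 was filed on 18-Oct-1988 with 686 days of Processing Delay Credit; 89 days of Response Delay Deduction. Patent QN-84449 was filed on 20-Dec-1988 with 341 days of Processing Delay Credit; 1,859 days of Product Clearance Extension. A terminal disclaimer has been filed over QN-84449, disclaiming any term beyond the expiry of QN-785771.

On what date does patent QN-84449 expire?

June 7, 2011

Natural term of QN-84449:
  Base: filing + 21 years → 20 December 2009.
  Processing Delay Credit: +341 days → 26 November 2010.
  Product Clearance Extension: 1859 days claimed exceeds the 1220-day cap, so +1220 days → 30 March 2014.
Expiry of referenced patent QN-785771:
  Base: filing + 21 years → 18 October 2009.
  Processing Delay Credit: +686 days → 4 September 2011.
  Response Delay Deduction: −89 days → 7 June 2011.
Terminal disclaimer: QN-84449 expires on the earlier of 30 March 2014 and 7 June 2011.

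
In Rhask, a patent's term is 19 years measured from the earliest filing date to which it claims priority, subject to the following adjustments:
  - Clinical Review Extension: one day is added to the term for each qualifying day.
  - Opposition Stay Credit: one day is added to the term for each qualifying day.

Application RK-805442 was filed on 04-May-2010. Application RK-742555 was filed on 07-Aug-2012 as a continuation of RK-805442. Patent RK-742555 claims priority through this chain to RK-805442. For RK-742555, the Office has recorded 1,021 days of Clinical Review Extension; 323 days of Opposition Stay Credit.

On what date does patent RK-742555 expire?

Earliest priority filing: 4 May 2010.
Base term: 4 May 2010 + 19 years → 4 May 2029.
Clinical Review Extension: +1021 days → 19 February 2032.
Opposition Stay Credit: +323 days → 7 January 2033.

2033-01-07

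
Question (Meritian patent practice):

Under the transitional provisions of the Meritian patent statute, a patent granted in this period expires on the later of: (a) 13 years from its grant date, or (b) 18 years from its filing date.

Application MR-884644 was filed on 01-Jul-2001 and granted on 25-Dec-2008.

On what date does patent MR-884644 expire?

(a) grant + 13 years → 25 December 2021.
(b) filing + 18 years → 1 July 2019.
Later of the two: 25 December 2021.

December 25, 2021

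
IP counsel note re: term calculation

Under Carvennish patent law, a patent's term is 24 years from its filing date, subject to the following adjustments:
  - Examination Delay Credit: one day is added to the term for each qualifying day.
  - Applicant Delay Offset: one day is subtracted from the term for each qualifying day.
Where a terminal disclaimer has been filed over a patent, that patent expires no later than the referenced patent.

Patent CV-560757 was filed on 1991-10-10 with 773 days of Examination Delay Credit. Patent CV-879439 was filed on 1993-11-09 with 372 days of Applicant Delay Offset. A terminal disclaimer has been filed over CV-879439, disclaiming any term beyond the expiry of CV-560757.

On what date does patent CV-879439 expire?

Natural term of CV-879439:
  Base: filing + 24 years → 9 November 2017.
  Applicant Delay Offset: −372 days → 2 November 2016.
Expiry of referenced patent CV-560757:
  Base: filing + 24 years → 10 October 2015.
  Examination Delay Credit: +773 days → 21 November 2017.
Terminal disclaimer: CV-879439 expires on the earlier of 2 November 2016 and 21 November 2017.

November 2, 2016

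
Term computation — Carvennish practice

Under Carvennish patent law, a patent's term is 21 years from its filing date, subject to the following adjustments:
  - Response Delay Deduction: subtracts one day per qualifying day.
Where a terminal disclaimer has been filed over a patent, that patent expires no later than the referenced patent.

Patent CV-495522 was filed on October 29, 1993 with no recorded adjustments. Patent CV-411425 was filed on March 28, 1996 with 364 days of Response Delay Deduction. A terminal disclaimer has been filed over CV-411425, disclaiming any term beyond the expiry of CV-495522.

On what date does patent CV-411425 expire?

October 29, 2014

Natural term of CV-411425:
  Base: filing + 21 years → 28 March 2017.
  Response Delay Deduction: −364 days → 29 March 2016.
Expiry of referenced patent CV-495522:
  Base: filing + 21 years → 29 October 2014.
Terminal disclaimer: CV-411425 expires on the earlier of 29 March 2016 and 29 October 2014.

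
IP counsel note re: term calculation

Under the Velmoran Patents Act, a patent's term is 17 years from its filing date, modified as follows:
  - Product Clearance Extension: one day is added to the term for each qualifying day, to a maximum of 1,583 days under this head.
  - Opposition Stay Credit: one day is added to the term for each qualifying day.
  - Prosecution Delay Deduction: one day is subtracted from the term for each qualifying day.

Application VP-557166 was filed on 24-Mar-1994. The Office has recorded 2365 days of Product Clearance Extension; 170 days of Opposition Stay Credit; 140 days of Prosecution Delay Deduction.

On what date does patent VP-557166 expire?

August 23, 2015

Base term: filing date + 17 years → 24 March 2011.
Product Clearance Extension: 2365 days claimed exceeds the 1583-day cap, so +1583 days → 24 July 2015.
Opposition Stay Credit: +170 days → 10 January 2016.
Prosecution Delay Deduction: −140 days → 23 August 2015.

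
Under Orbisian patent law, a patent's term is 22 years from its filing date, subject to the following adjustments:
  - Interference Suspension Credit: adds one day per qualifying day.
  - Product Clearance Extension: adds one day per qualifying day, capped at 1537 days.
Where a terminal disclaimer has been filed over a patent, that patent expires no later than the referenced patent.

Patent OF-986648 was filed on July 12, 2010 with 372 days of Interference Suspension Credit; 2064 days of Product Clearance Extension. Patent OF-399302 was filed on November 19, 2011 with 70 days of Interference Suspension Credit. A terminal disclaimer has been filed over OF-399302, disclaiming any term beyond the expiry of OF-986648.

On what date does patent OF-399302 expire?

January 28, 2034

Natural term of OF-399302:
  Base: filing + 22 years → 19 November 2033.
  Interference Suspension Credit: +70 days → 28 January 2034.
Expiry of referenced patent OF-986648:
  Base: filing + 22 years → 12 July 2032.
  Interference Suspension Credit: +372 days → 19 July 2033.
  Product Clearance Extension: 2064 days claimed exceeds the 1537-day cap, so +1537 days → 3 October 2037.
Terminal disclaimer: OF-399302 expires on the earlier of 28 January 2034 and 3 October 2037.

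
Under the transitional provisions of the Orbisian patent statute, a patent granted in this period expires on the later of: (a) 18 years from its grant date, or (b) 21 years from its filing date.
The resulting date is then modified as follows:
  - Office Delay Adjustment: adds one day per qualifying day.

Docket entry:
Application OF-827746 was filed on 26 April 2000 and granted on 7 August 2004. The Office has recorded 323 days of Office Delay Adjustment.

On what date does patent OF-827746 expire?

June 26, 2023

(a) grant + 18 years → 7 August 2022.
(b) filing + 21 years → 26 April 2021.
Later of the two: 7 August 2022.
Office Delay Adjustment: +323 days → 26 June 2023.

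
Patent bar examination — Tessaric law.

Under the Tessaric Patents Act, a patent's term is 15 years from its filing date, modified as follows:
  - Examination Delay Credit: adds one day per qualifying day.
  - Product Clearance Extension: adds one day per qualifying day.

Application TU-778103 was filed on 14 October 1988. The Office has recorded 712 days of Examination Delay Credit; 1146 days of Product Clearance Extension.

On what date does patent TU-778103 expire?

2008-11-14

Base term: filing date + 15 years → 14 October 2003.
Examination Delay Credit: +712 days → 25 September 2005.
Product Clearance Extension: +1146 days → 14 November 2008.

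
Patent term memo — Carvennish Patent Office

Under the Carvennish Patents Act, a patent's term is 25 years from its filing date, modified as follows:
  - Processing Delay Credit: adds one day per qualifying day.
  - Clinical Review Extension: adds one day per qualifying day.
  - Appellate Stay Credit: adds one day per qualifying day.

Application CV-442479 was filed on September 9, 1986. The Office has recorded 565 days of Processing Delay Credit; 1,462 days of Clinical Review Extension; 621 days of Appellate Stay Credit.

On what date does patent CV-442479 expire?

December 9, 2018

Base term: filing date + 25 years → 9 September 2011.
Processing Delay Credit: +565 days → 27 March 2013.
Clinical Review Extension: +1462 days → 28 March 2017.
Appellate Stay Credit: +621 days → 9 December 2018.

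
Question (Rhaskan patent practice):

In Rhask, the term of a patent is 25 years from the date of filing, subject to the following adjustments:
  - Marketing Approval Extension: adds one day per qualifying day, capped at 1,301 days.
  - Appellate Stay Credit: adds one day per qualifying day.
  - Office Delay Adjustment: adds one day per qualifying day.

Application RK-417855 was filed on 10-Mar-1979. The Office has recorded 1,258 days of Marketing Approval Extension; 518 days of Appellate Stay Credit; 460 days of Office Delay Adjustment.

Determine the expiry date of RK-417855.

2010-04-24

Base term: filing date + 25 years → 10 March 2004.
Marketing Approval Extension: 1258 days (within the 1301-day cap) → +1258 days → 20 August 2007.
Appellate Stay Credit: +518 days → 19 January 2009.
Office Delay Adjustment: +460 days → 24 April 2010.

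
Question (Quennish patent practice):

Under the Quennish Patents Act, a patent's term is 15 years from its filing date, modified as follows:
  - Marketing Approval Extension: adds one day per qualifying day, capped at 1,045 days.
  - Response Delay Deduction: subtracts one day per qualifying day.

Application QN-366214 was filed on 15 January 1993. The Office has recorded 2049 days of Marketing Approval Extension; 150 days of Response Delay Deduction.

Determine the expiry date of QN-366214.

Base term: filing date + 15 years → 15 January 2008.
Marketing Approval Extension: 2049 days claimed exceeds the 1045-day cap, so +1045 days → 25 November 2010.
Response Delay Deduction: −150 days → 28 June 2010.

2010-06-28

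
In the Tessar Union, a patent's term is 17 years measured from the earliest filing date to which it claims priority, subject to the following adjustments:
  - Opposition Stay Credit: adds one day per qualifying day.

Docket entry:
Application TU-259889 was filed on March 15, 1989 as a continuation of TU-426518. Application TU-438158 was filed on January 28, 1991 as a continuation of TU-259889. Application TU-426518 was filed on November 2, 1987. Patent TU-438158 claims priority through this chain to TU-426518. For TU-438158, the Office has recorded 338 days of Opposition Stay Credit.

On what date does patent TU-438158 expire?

Earliest priority filing: 2 November 1987.
Base term: 2 November 1987 + 17 years → 2 November 2004.
Opposition Stay Credit: +338 days → 6 October 2005.

October 6, 2005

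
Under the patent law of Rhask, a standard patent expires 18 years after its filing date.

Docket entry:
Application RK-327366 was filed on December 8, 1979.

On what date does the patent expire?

Filing date + 18 years → 8 December 1997.

1997-12-08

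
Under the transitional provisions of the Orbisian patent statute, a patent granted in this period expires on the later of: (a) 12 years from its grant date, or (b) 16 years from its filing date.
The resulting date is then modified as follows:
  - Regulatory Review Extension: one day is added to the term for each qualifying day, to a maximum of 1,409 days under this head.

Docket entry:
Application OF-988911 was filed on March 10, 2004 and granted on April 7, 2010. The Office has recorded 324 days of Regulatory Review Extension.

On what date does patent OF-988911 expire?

February 25, 2023

(a) grant + 12 years → 7 April 2022.
(b) filing + 16 years → 10 March 2020.
Later of the two: 7 April 2022.
Regulatory Review Extension: 324 days (within the 1409-day cap) → +324 days → 25 February 2023.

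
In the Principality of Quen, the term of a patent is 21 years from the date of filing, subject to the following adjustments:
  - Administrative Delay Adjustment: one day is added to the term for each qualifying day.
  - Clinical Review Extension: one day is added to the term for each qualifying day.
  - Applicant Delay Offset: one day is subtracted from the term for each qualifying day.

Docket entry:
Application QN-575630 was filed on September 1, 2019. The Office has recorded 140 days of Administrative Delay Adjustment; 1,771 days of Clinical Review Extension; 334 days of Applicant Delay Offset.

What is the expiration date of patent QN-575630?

2044-12-26

Base term: filing date + 21 years → 1 September 2040.
Administrative Delay Adjustment: +140 days → 19 January 2041.
Clinical Review Extension: +1771 days → 25 November 2045.
Applicant Delay Offset: −334 days → 26 December 2044.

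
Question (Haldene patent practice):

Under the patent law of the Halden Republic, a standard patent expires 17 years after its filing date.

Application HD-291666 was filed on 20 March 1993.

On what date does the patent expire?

Filing date + 17 years → 20 March 2010.

March 20, 2010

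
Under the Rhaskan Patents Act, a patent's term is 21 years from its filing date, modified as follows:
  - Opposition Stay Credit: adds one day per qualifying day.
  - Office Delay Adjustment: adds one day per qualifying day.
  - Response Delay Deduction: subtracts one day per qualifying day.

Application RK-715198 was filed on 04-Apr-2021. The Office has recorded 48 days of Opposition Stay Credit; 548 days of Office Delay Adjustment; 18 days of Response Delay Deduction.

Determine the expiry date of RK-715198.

2043-11-03

Base term: filing date + 21 years → 4 April 2042.
Opposition Stay Credit: +48 days → 22 May 2042.
Office Delay Adjustment: +548 days → 21 November 2043.
Response Delay Deduction: −18 days → 3 November 2043.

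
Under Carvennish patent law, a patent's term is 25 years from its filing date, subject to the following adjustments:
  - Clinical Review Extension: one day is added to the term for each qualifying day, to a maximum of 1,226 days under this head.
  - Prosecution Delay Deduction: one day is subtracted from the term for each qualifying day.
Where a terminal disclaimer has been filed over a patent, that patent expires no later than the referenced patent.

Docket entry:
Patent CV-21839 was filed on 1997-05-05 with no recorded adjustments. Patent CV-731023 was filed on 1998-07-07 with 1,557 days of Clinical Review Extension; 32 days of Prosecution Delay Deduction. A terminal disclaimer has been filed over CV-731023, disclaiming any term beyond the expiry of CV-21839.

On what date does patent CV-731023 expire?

May 5, 2022

Natural term of CV-731023:
  Base: filing + 25 years → 7 July 2023.
  Clinical Review Extension: 1557 days claimed exceeds the 1226-day cap, so +1226 days → 14 November 2026.
  Prosecution Delay Deduction: −32 days → 13 October 2026.
Expiry of referenced patent CV-21839:
  Base: filing + 25 years → 5 May 2022.
Terminal disclaimer: CV-731023 expires on the earlier of 13 October 2026 and 5 May 2022.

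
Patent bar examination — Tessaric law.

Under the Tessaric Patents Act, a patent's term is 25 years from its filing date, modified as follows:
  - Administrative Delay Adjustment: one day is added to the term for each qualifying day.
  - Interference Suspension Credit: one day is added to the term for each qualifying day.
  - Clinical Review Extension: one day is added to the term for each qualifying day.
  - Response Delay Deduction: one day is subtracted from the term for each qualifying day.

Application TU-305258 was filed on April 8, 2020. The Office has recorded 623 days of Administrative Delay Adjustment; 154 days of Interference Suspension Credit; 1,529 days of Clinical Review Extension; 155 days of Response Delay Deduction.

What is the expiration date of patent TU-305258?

February 27, 2051

Base term: filing date + 25 years → 8 April 2045.
Administrative Delay Adjustment: +623 days → 22 December 2046.
Interference Suspension Credit: +154 days → 25 May 2047.
Clinical Review Extension: +1529 days → 1 August 2051.
Response Delay Deduction: −155 days → 27 February 2051.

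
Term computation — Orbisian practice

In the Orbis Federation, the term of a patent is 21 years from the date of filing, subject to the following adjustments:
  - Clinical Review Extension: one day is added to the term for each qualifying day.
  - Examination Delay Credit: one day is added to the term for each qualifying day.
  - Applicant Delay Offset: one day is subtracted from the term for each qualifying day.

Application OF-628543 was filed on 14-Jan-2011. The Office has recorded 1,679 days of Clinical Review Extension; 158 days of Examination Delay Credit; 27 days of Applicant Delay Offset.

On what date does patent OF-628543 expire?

2036-12-28

Base term: filing date + 21 years → 14 January 2032.
Clinical Review Extension: +1679 days → 19 August 2036.
Examination Delay Credit: +158 days → 24 January 2037.
Applicant Delay Offset: −27 days → 28 December 2036.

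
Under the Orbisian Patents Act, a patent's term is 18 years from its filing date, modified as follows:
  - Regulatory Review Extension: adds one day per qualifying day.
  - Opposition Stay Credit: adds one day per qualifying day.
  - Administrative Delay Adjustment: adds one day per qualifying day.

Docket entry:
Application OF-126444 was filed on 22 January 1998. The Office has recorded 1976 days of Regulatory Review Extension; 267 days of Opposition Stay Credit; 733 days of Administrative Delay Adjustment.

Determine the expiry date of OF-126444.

Base term: filing date + 18 years → 22 January 2016.
Regulatory Review Extension: +1976 days → 20 June 2021.
Opposition Stay Credit: +267 days → 14 March 2022.
Administrative Delay Adjustment: +733 days → 16 March 2024.

2024-03-16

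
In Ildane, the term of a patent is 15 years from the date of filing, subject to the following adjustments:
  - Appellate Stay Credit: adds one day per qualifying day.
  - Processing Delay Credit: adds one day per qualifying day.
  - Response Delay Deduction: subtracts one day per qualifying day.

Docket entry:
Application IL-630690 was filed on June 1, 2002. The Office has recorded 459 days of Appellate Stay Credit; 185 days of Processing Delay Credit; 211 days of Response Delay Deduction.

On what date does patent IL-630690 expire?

August 8, 2018

Base term: filing date + 15 years → 1 June 2017.
Appellate Stay Credit: +459 days → 3 September 2018.
Processing Delay Credit: +185 days → 7 March 2019.
Response Delay Deduction: −211 days → 8 August 2018.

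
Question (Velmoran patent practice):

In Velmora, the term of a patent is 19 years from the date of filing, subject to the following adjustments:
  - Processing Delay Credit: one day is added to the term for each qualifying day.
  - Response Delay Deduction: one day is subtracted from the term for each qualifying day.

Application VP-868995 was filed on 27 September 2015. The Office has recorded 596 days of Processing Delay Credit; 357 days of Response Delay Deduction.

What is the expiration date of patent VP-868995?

Base term: filing date + 19 years → 27 September 2034.
Processing Delay Credit: +596 days → 15 May 2036.
Response Delay Deduction: −357 days → 24 May 2035.

May 24, 2035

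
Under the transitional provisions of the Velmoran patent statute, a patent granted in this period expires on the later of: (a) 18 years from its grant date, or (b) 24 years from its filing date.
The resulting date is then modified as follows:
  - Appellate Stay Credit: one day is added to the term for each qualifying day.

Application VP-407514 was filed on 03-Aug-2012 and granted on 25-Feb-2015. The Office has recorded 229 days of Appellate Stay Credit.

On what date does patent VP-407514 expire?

(a) grant + 18 years → 25 February 2033.
(b) filing + 24 years → 3 August 2036.
Later of the two: 3 August 2036.
Appellate Stay Credit: +229 days → 20 March 2037.

March 20, 2037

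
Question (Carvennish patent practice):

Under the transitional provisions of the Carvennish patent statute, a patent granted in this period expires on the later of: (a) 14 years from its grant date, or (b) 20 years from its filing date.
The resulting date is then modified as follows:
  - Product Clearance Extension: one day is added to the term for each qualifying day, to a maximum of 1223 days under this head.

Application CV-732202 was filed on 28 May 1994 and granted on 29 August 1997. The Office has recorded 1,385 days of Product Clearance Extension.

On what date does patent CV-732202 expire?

(a) grant + 14 years → 29 August 2011.
(b) filing + 20 years → 28 May 2014.
Later of the two: 28 May 2014.
Product Clearance Extension: 1385 days claimed exceeds the 1223-day cap, so +1223 days → 2 October 2017.

October 2, 2017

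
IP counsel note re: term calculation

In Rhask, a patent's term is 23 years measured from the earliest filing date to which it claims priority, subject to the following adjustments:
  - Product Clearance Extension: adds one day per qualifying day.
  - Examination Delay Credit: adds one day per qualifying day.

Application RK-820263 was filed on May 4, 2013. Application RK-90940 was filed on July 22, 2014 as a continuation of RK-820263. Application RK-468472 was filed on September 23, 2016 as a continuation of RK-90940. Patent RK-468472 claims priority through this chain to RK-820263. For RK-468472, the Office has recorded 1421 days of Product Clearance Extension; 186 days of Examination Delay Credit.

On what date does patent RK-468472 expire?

September 27, 2040

Earliest priority filing: 4 May 2013.
Base term: 4 May 2013 + 23 years → 4 May 2036.
Product Clearance Extension: +1421 days → 25 March 2040.
Examination Delay Credit: +186 days → 27 September 2040.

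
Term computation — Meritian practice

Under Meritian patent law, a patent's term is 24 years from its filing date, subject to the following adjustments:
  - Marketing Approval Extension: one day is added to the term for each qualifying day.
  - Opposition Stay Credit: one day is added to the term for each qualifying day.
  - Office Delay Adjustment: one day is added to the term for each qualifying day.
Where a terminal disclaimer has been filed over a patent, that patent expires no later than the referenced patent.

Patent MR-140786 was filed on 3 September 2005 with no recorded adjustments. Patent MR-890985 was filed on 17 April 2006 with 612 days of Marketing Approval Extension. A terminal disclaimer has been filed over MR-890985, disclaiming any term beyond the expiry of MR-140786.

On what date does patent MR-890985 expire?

Natural term of MR-890985:
  Base: filing + 24 years → 17 April 2030.
  Marketing Approval Extension: +612 days → 20 December 2031.
Expiry of referenced patent MR-140786:
  Base: filing + 24 years → 3 September 2029.
Terminal disclaimer: MR-890985 expires on the earlier of 20 December 2031 and 3 September 2029.

2029-09-03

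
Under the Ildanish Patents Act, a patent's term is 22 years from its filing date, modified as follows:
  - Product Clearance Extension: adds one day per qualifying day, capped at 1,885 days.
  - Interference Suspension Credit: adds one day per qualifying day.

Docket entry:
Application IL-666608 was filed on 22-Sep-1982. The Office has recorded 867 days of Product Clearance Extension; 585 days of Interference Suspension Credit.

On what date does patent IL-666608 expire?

Base term: filing date + 22 years → 22 September 2004.
Product Clearance Extension: 867 days (within the 1885-day cap) → +867 days → 6 February 2007.
Interference Suspension Credit: +585 days → 13 September 2008.

September 13, 2008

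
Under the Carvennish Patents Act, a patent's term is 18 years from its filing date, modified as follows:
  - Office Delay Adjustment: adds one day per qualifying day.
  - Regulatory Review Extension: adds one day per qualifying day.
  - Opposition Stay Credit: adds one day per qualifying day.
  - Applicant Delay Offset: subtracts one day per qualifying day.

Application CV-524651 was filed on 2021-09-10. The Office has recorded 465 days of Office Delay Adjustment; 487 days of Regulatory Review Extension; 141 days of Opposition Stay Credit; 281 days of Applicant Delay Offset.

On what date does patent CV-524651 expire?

2041-11-30

Base term: filing date + 18 years → 10 September 2039.
Office Delay Adjustment: +465 days → 18 December 2040.
Regulatory Review Extension: +487 days → 19 April 2042.
Opposition Stay Credit: +141 days → 7 September 2042.
Applicant Delay Offset: −281 days → 30 November 2041.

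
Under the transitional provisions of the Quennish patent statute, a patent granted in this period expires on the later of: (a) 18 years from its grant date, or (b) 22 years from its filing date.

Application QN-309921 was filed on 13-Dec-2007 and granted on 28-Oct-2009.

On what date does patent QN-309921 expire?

(a) grant + 18 years → 28 October 2027.
(b) filing + 22 years → 13 December 2029.
Later of the two: 13 December 2029.

2029-12-13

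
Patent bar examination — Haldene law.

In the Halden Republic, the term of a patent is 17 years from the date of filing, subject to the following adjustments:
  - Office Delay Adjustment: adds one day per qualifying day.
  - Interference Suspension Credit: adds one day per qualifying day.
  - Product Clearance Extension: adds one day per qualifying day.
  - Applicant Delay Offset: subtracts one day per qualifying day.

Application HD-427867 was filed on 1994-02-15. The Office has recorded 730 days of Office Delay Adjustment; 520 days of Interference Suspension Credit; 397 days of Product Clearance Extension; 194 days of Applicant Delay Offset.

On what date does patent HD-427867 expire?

Base term: filing date + 17 years → 15 February 2011.
Office Delay Adjustment: +730 days → 14 February 2013.
Interference Suspension Credit: +520 days → 19 July 2014.
Product Clearance Extension: +397 days → 20 August 2015.
Applicant Delay Offset: −194 days → 7 February 2015.

2015-02-07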